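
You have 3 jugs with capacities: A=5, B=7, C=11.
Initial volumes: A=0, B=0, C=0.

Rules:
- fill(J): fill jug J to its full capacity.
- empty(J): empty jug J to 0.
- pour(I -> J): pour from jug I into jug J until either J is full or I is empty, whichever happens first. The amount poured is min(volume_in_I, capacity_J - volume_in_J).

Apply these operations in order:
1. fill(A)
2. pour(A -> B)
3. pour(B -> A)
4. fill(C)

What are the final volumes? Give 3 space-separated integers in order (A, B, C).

Step 1: fill(A) -> (A=5 B=0 C=0)
Step 2: pour(A -> B) -> (A=0 B=5 C=0)
Step 3: pour(B -> A) -> (A=5 B=0 C=0)
Step 4: fill(C) -> (A=5 B=0 C=11)

Answer: 5 0 11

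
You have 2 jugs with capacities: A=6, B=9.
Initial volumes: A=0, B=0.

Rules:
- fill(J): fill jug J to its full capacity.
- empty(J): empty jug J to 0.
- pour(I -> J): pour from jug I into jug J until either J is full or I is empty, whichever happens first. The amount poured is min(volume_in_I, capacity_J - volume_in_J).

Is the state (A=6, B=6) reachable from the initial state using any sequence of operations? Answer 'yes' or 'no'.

Answer: yes

Derivation:
BFS from (A=0, B=0):
  1. fill(A) -> (A=6 B=0)
  2. pour(A -> B) -> (A=0 B=6)
  3. fill(A) -> (A=6 B=6)
Target reached → yes.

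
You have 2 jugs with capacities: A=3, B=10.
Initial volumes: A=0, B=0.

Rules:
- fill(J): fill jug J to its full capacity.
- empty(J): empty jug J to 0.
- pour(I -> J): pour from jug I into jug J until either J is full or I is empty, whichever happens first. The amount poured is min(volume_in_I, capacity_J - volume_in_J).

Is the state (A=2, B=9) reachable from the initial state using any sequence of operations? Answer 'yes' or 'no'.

BFS explored all 26 reachable states.
Reachable set includes: (0,0), (0,1), (0,2), (0,3), (0,4), (0,5), (0,6), (0,7), (0,8), (0,9), (0,10), (1,0) ...
Target (A=2, B=9) not in reachable set → no.

Answer: no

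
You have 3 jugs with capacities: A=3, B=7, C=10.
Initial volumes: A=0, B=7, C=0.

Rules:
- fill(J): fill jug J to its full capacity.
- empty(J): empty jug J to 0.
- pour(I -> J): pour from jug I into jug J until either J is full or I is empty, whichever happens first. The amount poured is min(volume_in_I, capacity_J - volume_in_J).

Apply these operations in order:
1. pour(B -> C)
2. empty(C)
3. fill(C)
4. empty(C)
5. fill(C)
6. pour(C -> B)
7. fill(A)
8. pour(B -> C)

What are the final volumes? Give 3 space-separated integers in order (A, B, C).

Answer: 3 0 10

Derivation:
Step 1: pour(B -> C) -> (A=0 B=0 C=7)
Step 2: empty(C) -> (A=0 B=0 C=0)
Step 3: fill(C) -> (A=0 B=0 C=10)
Step 4: empty(C) -> (A=0 B=0 C=0)
Step 5: fill(C) -> (A=0 B=0 C=10)
Step 6: pour(C -> B) -> (A=0 B=7 C=3)
Step 7: fill(A) -> (A=3 B=7 C=3)
Step 8: pour(B -> C) -> (A=3 B=0 C=10)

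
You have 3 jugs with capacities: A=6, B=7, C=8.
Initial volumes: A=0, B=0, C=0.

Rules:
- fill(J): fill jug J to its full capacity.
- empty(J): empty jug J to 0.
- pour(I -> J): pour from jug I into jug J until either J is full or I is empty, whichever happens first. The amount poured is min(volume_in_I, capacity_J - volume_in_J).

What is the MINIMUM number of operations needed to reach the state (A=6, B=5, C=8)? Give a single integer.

Answer: 5

Derivation:
BFS from (A=0, B=0, C=0). One shortest path:
  1. fill(A) -> (A=6 B=0 C=0)
  2. fill(B) -> (A=6 B=7 C=0)
  3. pour(A -> C) -> (A=0 B=7 C=6)
  4. fill(A) -> (A=6 B=7 C=6)
  5. pour(B -> C) -> (A=6 B=5 C=8)
Reached target in 5 moves.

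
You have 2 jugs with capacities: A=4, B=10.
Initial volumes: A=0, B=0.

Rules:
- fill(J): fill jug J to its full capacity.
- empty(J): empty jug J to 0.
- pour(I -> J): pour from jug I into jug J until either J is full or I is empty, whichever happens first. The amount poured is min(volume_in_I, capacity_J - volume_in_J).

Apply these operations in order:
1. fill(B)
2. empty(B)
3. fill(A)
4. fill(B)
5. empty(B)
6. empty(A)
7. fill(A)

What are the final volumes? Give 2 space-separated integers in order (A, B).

Step 1: fill(B) -> (A=0 B=10)
Step 2: empty(B) -> (A=0 B=0)
Step 3: fill(A) -> (A=4 B=0)
Step 4: fill(B) -> (A=4 B=10)
Step 5: empty(B) -> (A=4 B=0)
Step 6: empty(A) -> (A=0 B=0)
Step 7: fill(A) -> (A=4 B=0)

Answer: 4 0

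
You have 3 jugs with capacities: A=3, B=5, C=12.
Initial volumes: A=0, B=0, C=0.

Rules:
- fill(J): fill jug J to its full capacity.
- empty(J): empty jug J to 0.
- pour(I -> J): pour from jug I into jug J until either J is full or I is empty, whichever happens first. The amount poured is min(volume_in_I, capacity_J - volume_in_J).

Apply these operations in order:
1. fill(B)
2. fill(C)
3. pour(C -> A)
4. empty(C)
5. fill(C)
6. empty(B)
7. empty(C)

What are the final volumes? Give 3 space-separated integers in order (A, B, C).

Step 1: fill(B) -> (A=0 B=5 C=0)
Step 2: fill(C) -> (A=0 B=5 C=12)
Step 3: pour(C -> A) -> (A=3 B=5 C=9)
Step 4: empty(C) -> (A=3 B=5 C=0)
Step 5: fill(C) -> (A=3 B=5 C=12)
Step 6: empty(B) -> (A=3 B=0 C=12)
Step 7: empty(C) -> (A=3 B=0 C=0)

Answer: 3 0 0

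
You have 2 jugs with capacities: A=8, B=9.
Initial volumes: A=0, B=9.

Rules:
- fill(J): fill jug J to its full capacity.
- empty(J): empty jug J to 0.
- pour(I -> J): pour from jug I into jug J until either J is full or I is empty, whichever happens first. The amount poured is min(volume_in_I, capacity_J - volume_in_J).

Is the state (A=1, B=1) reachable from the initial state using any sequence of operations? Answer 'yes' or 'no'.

BFS explored all 34 reachable states.
Reachable set includes: (0,0), (0,1), (0,2), (0,3), (0,4), (0,5), (0,6), (0,7), (0,8), (0,9), (1,0), (1,9) ...
Target (A=1, B=1) not in reachable set → no.

Answer: no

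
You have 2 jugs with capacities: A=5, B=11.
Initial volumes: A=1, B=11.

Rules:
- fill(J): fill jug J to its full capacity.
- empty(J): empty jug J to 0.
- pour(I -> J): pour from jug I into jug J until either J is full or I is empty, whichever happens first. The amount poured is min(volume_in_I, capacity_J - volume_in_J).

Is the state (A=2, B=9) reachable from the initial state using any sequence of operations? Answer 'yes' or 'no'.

BFS explored all 32 reachable states.
Reachable set includes: (0,0), (0,1), (0,2), (0,3), (0,4), (0,5), (0,6), (0,7), (0,8), (0,9), (0,10), (0,11) ...
Target (A=2, B=9) not in reachable set → no.

Answer: no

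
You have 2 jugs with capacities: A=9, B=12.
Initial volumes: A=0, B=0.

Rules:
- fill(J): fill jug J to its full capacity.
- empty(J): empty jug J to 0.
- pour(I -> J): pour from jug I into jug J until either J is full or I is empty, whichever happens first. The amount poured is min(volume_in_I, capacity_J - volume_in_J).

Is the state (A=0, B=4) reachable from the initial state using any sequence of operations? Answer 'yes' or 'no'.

Answer: no

Derivation:
BFS explored all 14 reachable states.
Reachable set includes: (0,0), (0,3), (0,6), (0,9), (0,12), (3,0), (3,12), (6,0), (6,12), (9,0), (9,3), (9,6) ...
Target (A=0, B=4) not in reachable set → no.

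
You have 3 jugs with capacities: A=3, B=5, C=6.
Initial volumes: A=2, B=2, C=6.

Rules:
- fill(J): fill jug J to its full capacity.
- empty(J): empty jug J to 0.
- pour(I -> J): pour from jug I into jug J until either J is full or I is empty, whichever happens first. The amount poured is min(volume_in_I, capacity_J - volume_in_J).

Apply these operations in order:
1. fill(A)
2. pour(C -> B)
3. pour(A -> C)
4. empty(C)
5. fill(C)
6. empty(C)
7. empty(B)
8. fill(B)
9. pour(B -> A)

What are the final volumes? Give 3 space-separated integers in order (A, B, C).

Step 1: fill(A) -> (A=3 B=2 C=6)
Step 2: pour(C -> B) -> (A=3 B=5 C=3)
Step 3: pour(A -> C) -> (A=0 B=5 C=6)
Step 4: empty(C) -> (A=0 B=5 C=0)
Step 5: fill(C) -> (A=0 B=5 C=6)
Step 6: empty(C) -> (A=0 B=5 C=0)
Step 7: empty(B) -> (A=0 B=0 C=0)
Step 8: fill(B) -> (A=0 B=5 C=0)
Step 9: pour(B -> A) -> (A=3 B=2 C=0)

Answer: 3 2 0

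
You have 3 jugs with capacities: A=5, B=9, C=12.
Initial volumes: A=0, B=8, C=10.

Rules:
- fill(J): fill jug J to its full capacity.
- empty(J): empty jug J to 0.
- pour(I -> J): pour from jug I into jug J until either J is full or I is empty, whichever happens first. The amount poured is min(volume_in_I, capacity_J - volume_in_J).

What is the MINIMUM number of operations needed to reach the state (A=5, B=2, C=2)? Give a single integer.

BFS from (A=0, B=8, C=10). One shortest path:
  1. pour(B -> C) -> (A=0 B=6 C=12)
  2. pour(C -> A) -> (A=5 B=6 C=7)
  3. pour(A -> B) -> (A=2 B=9 C=7)
  4. empty(B) -> (A=2 B=0 C=7)
  5. pour(A -> B) -> (A=0 B=2 C=7)
  6. pour(C -> A) -> (A=5 B=2 C=2)
Reached target in 6 moves.

Answer: 6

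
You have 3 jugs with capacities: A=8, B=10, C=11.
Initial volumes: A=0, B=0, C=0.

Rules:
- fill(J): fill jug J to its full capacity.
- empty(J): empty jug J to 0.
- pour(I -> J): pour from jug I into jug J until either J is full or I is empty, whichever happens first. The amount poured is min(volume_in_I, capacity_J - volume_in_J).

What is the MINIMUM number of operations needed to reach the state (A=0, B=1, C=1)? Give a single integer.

Answer: 8

Derivation:
BFS from (A=0, B=0, C=0). One shortest path:
  1. fill(C) -> (A=0 B=0 C=11)
  2. pour(C -> B) -> (A=0 B=10 C=1)
  3. empty(B) -> (A=0 B=0 C=1)
  4. pour(C -> A) -> (A=1 B=0 C=0)
  5. fill(C) -> (A=1 B=0 C=11)
  6. pour(C -> B) -> (A=1 B=10 C=1)
  7. empty(B) -> (A=1 B=0 C=1)
  8. pour(A -> B) -> (A=0 B=1 C=1)
Reached target in 8 moves.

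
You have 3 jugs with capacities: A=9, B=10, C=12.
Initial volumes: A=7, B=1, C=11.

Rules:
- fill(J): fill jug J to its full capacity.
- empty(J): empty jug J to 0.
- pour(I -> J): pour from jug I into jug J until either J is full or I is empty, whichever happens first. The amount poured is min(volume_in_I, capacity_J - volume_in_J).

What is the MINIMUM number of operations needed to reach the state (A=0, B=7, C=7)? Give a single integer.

BFS from (A=7, B=1, C=11). One shortest path:
  1. fill(B) -> (A=7 B=10 C=11)
  2. empty(C) -> (A=7 B=10 C=0)
  3. pour(B -> C) -> (A=7 B=0 C=10)
  4. pour(A -> B) -> (A=0 B=7 C=10)
  5. fill(A) -> (A=9 B=7 C=10)
  6. pour(A -> C) -> (A=7 B=7 C=12)
  7. empty(C) -> (A=7 B=7 C=0)
  8. pour(A -> C) -> (A=0 B=7 C=7)
Reached target in 8 moves.

Answer: 8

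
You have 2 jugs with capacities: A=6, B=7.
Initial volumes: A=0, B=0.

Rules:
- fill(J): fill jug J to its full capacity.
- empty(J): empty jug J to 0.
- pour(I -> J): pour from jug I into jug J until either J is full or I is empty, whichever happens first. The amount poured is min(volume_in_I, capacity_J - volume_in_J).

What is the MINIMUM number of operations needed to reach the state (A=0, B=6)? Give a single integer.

Answer: 2

Derivation:
BFS from (A=0, B=0). One shortest path:
  1. fill(A) -> (A=6 B=0)
  2. pour(A -> B) -> (A=0 B=6)
Reached target in 2 moves.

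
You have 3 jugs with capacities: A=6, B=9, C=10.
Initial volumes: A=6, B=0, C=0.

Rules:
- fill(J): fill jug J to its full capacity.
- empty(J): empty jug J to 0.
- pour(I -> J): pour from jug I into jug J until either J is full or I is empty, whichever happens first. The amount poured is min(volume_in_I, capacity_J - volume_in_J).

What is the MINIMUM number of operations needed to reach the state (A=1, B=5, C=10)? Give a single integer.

Answer: 8

Derivation:
BFS from (A=6, B=0, C=0). One shortest path:
  1. empty(A) -> (A=0 B=0 C=0)
  2. fill(C) -> (A=0 B=0 C=10)
  3. pour(C -> A) -> (A=6 B=0 C=4)
  4. pour(C -> B) -> (A=6 B=4 C=0)
  5. pour(A -> C) -> (A=0 B=4 C=6)
  6. fill(A) -> (A=6 B=4 C=6)
  7. pour(A -> B) -> (A=1 B=9 C=6)
  8. pour(B -> C) -> (A=1 B=5 C=10)
Reached target in 8 moves.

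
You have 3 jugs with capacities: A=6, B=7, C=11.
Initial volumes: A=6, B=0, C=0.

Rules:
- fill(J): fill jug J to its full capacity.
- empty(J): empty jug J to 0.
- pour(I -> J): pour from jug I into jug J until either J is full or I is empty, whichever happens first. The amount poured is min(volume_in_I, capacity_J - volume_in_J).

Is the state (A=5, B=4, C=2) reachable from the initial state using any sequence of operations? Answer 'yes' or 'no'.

BFS explored all 372 reachable states.
Reachable set includes: (0,0,0), (0,0,1), (0,0,2), (0,0,3), (0,0,4), (0,0,5), (0,0,6), (0,0,7), (0,0,8), (0,0,9), (0,0,10), (0,0,11) ...
Target (A=5, B=4, C=2) not in reachable set → no.

Answer: no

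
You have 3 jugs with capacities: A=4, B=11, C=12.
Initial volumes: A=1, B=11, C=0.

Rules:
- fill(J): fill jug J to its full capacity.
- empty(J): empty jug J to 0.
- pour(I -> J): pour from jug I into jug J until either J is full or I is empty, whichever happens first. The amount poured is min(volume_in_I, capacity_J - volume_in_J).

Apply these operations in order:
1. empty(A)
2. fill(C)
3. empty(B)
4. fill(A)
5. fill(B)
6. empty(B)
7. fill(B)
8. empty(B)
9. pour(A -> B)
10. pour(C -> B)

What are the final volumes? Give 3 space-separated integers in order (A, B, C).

Answer: 0 11 5

Derivation:
Step 1: empty(A) -> (A=0 B=11 C=0)
Step 2: fill(C) -> (A=0 B=11 C=12)
Step 3: empty(B) -> (A=0 B=0 C=12)
Step 4: fill(A) -> (A=4 B=0 C=12)
Step 5: fill(B) -> (A=4 B=11 C=12)
Step 6: empty(B) -> (A=4 B=0 C=12)
Step 7: fill(B) -> (A=4 B=11 C=12)
Step 8: empty(B) -> (A=4 B=0 C=12)
Step 9: pour(A -> B) -> (A=0 B=4 C=12)
Step 10: pour(C -> B) -> (A=0 B=11 C=5)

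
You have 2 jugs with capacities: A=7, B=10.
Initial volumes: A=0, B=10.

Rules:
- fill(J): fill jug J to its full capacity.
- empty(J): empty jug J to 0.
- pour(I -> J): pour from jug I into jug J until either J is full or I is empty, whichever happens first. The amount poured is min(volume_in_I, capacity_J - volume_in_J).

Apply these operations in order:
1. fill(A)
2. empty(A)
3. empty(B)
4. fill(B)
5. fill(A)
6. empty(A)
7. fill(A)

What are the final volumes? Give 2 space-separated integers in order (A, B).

Answer: 7 10

Derivation:
Step 1: fill(A) -> (A=7 B=10)
Step 2: empty(A) -> (A=0 B=10)
Step 3: empty(B) -> (A=0 B=0)
Step 4: fill(B) -> (A=0 B=10)
Step 5: fill(A) -> (A=7 B=10)
Step 6: empty(A) -> (A=0 B=10)
Step 7: fill(A) -> (A=7 B=10)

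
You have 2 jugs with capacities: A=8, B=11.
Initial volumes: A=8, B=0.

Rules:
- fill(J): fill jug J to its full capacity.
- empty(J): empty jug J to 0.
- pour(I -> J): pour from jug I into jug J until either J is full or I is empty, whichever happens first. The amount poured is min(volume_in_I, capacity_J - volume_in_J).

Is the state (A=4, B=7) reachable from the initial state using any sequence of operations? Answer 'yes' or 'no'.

BFS explored all 38 reachable states.
Reachable set includes: (0,0), (0,1), (0,2), (0,3), (0,4), (0,5), (0,6), (0,7), (0,8), (0,9), (0,10), (0,11) ...
Target (A=4, B=7) not in reachable set → no.

Answer: no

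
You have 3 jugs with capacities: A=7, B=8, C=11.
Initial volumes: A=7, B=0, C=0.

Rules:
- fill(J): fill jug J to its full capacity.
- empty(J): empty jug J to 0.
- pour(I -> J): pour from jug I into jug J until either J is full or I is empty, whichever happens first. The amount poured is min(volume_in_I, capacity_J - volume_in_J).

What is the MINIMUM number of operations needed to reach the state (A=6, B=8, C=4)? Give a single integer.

Answer: 4

Derivation:
BFS from (A=7, B=0, C=0). One shortest path:
  1. fill(C) -> (A=7 B=0 C=11)
  2. pour(A -> B) -> (A=0 B=7 C=11)
  3. pour(C -> A) -> (A=7 B=7 C=4)
  4. pour(A -> B) -> (A=6 B=8 C=4)
Reached target in 4 moves.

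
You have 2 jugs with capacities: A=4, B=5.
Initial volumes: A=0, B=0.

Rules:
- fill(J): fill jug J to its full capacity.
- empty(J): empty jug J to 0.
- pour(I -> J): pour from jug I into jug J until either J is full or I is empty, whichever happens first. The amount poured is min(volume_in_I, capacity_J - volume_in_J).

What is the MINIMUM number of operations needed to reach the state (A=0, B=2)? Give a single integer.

BFS from (A=0, B=0). One shortest path:
  1. fill(B) -> (A=0 B=5)
  2. pour(B -> A) -> (A=4 B=1)
  3. empty(A) -> (A=0 B=1)
  4. pour(B -> A) -> (A=1 B=0)
  5. fill(B) -> (A=1 B=5)
  6. pour(B -> A) -> (A=4 B=2)
  7. empty(A) -> (A=0 B=2)
Reached target in 7 moves.

Answer: 7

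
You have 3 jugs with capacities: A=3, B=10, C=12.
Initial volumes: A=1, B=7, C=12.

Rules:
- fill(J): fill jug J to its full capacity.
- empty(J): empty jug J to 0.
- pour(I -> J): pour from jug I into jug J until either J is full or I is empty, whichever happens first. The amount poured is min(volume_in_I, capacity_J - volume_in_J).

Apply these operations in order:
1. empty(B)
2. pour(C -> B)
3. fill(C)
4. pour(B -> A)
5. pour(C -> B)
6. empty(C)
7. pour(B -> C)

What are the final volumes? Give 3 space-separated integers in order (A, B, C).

Answer: 3 0 10

Derivation:
Step 1: empty(B) -> (A=1 B=0 C=12)
Step 2: pour(C -> B) -> (A=1 B=10 C=2)
Step 3: fill(C) -> (A=1 B=10 C=12)
Step 4: pour(B -> A) -> (A=3 B=8 C=12)
Step 5: pour(C -> B) -> (A=3 B=10 C=10)
Step 6: empty(C) -> (A=3 B=10 C=0)
Step 7: pour(B -> C) -> (A=3 B=0 C=10)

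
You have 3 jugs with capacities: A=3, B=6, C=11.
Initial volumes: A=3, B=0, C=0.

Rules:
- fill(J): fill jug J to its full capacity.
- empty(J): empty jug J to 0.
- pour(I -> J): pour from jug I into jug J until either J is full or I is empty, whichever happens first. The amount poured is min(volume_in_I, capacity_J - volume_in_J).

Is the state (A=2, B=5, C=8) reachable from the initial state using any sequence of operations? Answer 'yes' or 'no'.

Answer: no

Derivation:
BFS explored all 236 reachable states.
Reachable set includes: (0,0,0), (0,0,1), (0,0,2), (0,0,3), (0,0,4), (0,0,5), (0,0,6), (0,0,7), (0,0,8), (0,0,9), (0,0,10), (0,0,11) ...
Target (A=2, B=5, C=8) not in reachable set → no.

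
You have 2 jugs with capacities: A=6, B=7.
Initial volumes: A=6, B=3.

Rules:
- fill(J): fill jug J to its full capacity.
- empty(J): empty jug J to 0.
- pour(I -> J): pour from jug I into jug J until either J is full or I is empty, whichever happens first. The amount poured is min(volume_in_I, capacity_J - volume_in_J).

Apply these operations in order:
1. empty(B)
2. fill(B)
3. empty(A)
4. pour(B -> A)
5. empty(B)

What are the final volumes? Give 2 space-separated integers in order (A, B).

Step 1: empty(B) -> (A=6 B=0)
Step 2: fill(B) -> (A=6 B=7)
Step 3: empty(A) -> (A=0 B=7)
Step 4: pour(B -> A) -> (A=6 B=1)
Step 5: empty(B) -> (A=6 B=0)

Answer: 6 0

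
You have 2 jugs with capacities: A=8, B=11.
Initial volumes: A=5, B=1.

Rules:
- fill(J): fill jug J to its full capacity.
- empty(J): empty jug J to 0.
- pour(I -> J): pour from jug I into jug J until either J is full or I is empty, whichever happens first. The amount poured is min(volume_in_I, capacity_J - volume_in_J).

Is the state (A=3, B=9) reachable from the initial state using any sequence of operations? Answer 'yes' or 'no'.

BFS explored all 39 reachable states.
Reachable set includes: (0,0), (0,1), (0,2), (0,3), (0,4), (0,5), (0,6), (0,7), (0,8), (0,9), (0,10), (0,11) ...
Target (A=3, B=9) not in reachable set → no.

Answer: no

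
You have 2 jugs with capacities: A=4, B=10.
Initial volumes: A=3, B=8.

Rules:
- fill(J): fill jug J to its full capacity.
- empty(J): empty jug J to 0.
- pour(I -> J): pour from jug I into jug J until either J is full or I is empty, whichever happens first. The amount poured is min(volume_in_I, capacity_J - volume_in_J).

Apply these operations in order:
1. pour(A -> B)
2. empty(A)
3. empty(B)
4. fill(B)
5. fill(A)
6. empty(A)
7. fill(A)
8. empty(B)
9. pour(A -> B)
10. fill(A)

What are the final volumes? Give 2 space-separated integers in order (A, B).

Answer: 4 4

Derivation:
Step 1: pour(A -> B) -> (A=1 B=10)
Step 2: empty(A) -> (A=0 B=10)
Step 3: empty(B) -> (A=0 B=0)
Step 4: fill(B) -> (A=0 B=10)
Step 5: fill(A) -> (A=4 B=10)
Step 6: empty(A) -> (A=0 B=10)
Step 7: fill(A) -> (A=4 B=10)
Step 8: empty(B) -> (A=4 B=0)
Step 9: pour(A -> B) -> (A=0 B=4)
Step 10: fill(A) -> (A=4 B=4)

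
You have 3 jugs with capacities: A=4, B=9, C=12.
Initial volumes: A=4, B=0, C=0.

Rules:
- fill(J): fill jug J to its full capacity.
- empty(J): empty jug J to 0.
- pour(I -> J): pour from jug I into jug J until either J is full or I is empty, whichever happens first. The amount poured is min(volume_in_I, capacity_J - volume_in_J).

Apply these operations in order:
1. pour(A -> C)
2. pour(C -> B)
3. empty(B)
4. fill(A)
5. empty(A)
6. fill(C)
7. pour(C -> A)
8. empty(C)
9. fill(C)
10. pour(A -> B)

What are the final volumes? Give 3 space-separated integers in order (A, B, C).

Step 1: pour(A -> C) -> (A=0 B=0 C=4)
Step 2: pour(C -> B) -> (A=0 B=4 C=0)
Step 3: empty(B) -> (A=0 B=0 C=0)
Step 4: fill(A) -> (A=4 B=0 C=0)
Step 5: empty(A) -> (A=0 B=0 C=0)
Step 6: fill(C) -> (A=0 B=0 C=12)
Step 7: pour(C -> A) -> (A=4 B=0 C=8)
Step 8: empty(C) -> (A=4 B=0 C=0)
Step 9: fill(C) -> (A=4 B=0 C=12)
Step 10: pour(A -> B) -> (A=0 B=4 C=12)

Answer: 0 4 12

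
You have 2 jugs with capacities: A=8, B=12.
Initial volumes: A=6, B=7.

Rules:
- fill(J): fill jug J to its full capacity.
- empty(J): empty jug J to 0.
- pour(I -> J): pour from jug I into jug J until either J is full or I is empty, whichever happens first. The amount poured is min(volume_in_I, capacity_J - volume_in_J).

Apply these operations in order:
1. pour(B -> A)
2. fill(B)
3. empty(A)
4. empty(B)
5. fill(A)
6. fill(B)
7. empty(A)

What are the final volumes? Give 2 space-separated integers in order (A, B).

Answer: 0 12

Derivation:
Step 1: pour(B -> A) -> (A=8 B=5)
Step 2: fill(B) -> (A=8 B=12)
Step 3: empty(A) -> (A=0 B=12)
Step 4: empty(B) -> (A=0 B=0)
Step 5: fill(A) -> (A=8 B=0)
Step 6: fill(B) -> (A=8 B=12)
Step 7: empty(A) -> (A=0 B=12)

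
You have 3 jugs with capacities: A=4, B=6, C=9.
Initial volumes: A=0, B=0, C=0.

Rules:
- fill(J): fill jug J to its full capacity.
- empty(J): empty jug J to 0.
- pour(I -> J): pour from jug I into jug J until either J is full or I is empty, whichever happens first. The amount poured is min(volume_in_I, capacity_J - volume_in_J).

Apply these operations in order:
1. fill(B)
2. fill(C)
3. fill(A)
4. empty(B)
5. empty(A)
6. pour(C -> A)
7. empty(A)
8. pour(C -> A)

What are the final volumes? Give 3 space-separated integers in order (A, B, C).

Answer: 4 0 1

Derivation:
Step 1: fill(B) -> (A=0 B=6 C=0)
Step 2: fill(C) -> (A=0 B=6 C=9)
Step 3: fill(A) -> (A=4 B=6 C=9)
Step 4: empty(B) -> (A=4 B=0 C=9)
Step 5: empty(A) -> (A=0 B=0 C=9)
Step 6: pour(C -> A) -> (A=4 B=0 C=5)
Step 7: empty(A) -> (A=0 B=0 C=5)
Step 8: pour(C -> A) -> (A=4 B=0 C=1)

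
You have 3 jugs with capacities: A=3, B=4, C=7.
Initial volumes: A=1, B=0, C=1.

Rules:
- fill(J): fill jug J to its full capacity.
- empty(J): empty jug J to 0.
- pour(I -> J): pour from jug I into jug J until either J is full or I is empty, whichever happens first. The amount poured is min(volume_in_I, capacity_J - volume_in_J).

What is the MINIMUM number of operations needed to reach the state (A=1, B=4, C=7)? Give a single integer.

BFS from (A=1, B=0, C=1). One shortest path:
  1. fill(B) -> (A=1 B=4 C=1)
  2. fill(C) -> (A=1 B=4 C=7)
Reached target in 2 moves.

Answer: 2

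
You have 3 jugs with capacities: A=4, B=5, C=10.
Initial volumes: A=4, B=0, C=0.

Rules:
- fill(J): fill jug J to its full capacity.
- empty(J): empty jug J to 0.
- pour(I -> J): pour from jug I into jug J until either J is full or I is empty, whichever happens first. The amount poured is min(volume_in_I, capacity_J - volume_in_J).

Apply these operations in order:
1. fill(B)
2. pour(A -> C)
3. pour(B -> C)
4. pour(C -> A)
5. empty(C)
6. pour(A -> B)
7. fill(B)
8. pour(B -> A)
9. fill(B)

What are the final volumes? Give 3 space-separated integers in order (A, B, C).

Step 1: fill(B) -> (A=4 B=5 C=0)
Step 2: pour(A -> C) -> (A=0 B=5 C=4)
Step 3: pour(B -> C) -> (A=0 B=0 C=9)
Step 4: pour(C -> A) -> (A=4 B=0 C=5)
Step 5: empty(C) -> (A=4 B=0 C=0)
Step 6: pour(A -> B) -> (A=0 B=4 C=0)
Step 7: fill(B) -> (A=0 B=5 C=0)
Step 8: pour(B -> A) -> (A=4 B=1 C=0)
Step 9: fill(B) -> (A=4 B=5 C=0)

Answer: 4 5 0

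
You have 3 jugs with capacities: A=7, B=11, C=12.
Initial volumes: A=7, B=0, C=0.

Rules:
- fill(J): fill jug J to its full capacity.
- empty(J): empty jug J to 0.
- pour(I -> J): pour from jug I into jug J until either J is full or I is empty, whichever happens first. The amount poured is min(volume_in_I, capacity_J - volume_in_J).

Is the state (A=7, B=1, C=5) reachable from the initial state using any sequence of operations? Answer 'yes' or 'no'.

Answer: yes

Derivation:
BFS from (A=7, B=0, C=0):
  1. empty(A) -> (A=0 B=0 C=0)
  2. fill(C) -> (A=0 B=0 C=12)
  3. pour(C -> B) -> (A=0 B=11 C=1)
  4. empty(B) -> (A=0 B=0 C=1)
  5. pour(C -> B) -> (A=0 B=1 C=0)
  6. fill(C) -> (A=0 B=1 C=12)
  7. pour(C -> A) -> (A=7 B=1 C=5)
Target reached → yes.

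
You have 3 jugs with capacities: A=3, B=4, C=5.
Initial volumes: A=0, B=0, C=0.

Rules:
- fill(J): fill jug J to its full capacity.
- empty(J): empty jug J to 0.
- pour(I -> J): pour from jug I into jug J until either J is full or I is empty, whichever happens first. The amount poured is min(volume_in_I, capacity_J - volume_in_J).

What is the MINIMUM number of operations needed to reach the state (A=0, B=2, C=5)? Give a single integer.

Answer: 4

Derivation:
BFS from (A=0, B=0, C=0). One shortest path:
  1. fill(A) -> (A=3 B=0 C=0)
  2. fill(B) -> (A=3 B=4 C=0)
  3. pour(A -> C) -> (A=0 B=4 C=3)
  4. pour(B -> C) -> (A=0 B=2 C=5)
Reached target in 4 moves.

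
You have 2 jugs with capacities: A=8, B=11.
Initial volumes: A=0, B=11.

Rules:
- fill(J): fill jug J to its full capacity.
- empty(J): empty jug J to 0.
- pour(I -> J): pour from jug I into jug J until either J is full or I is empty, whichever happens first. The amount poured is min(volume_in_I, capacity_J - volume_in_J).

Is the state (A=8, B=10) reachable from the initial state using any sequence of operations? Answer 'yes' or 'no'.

BFS from (A=0, B=11):
  1. fill(A) -> (A=8 B=11)
  2. empty(B) -> (A=8 B=0)
  3. pour(A -> B) -> (A=0 B=8)
  4. fill(A) -> (A=8 B=8)
  5. pour(A -> B) -> (A=5 B=11)
  6. empty(B) -> (A=5 B=0)
  7. pour(A -> B) -> (A=0 B=5)
  8. fill(A) -> (A=8 B=5)
  9. pour(A -> B) -> (A=2 B=11)
  10. empty(B) -> (A=2 B=0)
  11. pour(A -> B) -> (A=0 B=2)
  12. fill(A) -> (A=8 B=2)
  13. pour(A -> B) -> (A=0 B=10)
  14. fill(A) -> (A=8 B=10)
Target reached → yes.

Answer: yes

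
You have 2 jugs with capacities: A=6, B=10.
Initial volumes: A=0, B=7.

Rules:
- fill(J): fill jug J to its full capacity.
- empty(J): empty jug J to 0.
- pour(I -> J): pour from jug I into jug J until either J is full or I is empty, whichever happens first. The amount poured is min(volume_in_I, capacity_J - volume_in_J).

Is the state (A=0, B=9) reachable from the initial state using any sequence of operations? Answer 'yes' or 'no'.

Answer: yes

Derivation:
BFS from (A=0, B=7):
  1. fill(A) -> (A=6 B=7)
  2. pour(A -> B) -> (A=3 B=10)
  3. empty(B) -> (A=3 B=0)
  4. pour(A -> B) -> (A=0 B=3)
  5. fill(A) -> (A=6 B=3)
  6. pour(A -> B) -> (A=0 B=9)
Target reached → yes.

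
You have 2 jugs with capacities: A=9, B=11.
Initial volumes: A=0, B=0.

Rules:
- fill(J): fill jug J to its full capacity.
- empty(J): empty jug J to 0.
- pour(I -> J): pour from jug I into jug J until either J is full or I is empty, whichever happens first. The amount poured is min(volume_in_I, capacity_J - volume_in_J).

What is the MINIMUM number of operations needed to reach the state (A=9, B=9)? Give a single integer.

BFS from (A=0, B=0). One shortest path:
  1. fill(A) -> (A=9 B=0)
  2. pour(A -> B) -> (A=0 B=9)
  3. fill(A) -> (A=9 B=9)
Reached target in 3 moves.

Answer: 3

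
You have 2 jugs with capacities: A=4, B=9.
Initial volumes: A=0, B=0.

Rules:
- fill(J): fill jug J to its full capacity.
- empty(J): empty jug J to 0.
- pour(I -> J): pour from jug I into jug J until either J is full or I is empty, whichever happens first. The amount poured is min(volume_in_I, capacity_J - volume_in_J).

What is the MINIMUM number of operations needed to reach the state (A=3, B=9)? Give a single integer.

BFS from (A=0, B=0). One shortest path:
  1. fill(A) -> (A=4 B=0)
  2. pour(A -> B) -> (A=0 B=4)
  3. fill(A) -> (A=4 B=4)
  4. pour(A -> B) -> (A=0 B=8)
  5. fill(A) -> (A=4 B=8)
  6. pour(A -> B) -> (A=3 B=9)
Reached target in 6 moves.

Answer: 6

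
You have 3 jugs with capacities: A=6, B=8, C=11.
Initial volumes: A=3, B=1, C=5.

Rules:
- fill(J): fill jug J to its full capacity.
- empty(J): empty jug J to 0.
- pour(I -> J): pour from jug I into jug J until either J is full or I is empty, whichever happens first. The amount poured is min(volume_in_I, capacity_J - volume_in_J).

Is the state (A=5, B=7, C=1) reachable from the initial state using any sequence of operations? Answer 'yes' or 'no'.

BFS explored all 407 reachable states.
Reachable set includes: (0,0,0), (0,0,1), (0,0,2), (0,0,3), (0,0,4), (0,0,5), (0,0,6), (0,0,7), (0,0,8), (0,0,9), (0,0,10), (0,0,11) ...
Target (A=5, B=7, C=1) not in reachable set → no.

Answer: no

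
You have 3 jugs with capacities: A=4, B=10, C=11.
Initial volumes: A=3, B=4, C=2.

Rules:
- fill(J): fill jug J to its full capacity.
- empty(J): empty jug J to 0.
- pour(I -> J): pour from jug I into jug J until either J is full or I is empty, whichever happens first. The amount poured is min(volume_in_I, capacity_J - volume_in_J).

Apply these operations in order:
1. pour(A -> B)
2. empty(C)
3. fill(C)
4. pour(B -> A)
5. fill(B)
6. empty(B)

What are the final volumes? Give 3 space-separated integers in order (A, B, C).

Answer: 4 0 11

Derivation:
Step 1: pour(A -> B) -> (A=0 B=7 C=2)
Step 2: empty(C) -> (A=0 B=7 C=0)
Step 3: fill(C) -> (A=0 B=7 C=11)
Step 4: pour(B -> A) -> (A=4 B=3 C=11)
Step 5: fill(B) -> (A=4 B=10 C=11)
Step 6: empty(B) -> (A=4 B=0 C=11)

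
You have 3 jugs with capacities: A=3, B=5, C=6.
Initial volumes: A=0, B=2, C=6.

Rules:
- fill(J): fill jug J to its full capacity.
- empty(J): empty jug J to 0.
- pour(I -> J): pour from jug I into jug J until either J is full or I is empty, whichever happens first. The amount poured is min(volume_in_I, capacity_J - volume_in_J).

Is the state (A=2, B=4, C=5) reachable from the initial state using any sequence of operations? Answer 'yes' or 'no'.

Answer: no

Derivation:
BFS explored all 128 reachable states.
Reachable set includes: (0,0,0), (0,0,1), (0,0,2), (0,0,3), (0,0,4), (0,0,5), (0,0,6), (0,1,0), (0,1,1), (0,1,2), (0,1,3), (0,1,4) ...
Target (A=2, B=4, C=5) not in reachable set → no.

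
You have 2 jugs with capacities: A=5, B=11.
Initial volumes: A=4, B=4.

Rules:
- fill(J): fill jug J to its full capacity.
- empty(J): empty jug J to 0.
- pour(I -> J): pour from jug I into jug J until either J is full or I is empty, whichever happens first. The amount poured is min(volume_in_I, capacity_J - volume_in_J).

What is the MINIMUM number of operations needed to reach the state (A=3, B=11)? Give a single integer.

Answer: 4

Derivation:
BFS from (A=4, B=4). One shortest path:
  1. fill(A) -> (A=5 B=4)
  2. pour(A -> B) -> (A=0 B=9)
  3. fill(A) -> (A=5 B=9)
  4. pour(A -> B) -> (A=3 B=11)
Reached target in 4 moves.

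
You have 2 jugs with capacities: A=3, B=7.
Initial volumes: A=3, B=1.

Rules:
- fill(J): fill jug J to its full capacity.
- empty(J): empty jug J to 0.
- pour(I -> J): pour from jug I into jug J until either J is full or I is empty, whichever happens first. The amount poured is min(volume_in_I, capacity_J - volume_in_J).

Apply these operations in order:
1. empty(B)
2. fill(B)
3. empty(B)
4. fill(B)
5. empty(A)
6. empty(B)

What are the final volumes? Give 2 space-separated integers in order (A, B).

Answer: 0 0

Derivation:
Step 1: empty(B) -> (A=3 B=0)
Step 2: fill(B) -> (A=3 B=7)
Step 3: empty(B) -> (A=3 B=0)
Step 4: fill(B) -> (A=3 B=7)
Step 5: empty(A) -> (A=0 B=7)
Step 6: empty(B) -> (A=0 B=0)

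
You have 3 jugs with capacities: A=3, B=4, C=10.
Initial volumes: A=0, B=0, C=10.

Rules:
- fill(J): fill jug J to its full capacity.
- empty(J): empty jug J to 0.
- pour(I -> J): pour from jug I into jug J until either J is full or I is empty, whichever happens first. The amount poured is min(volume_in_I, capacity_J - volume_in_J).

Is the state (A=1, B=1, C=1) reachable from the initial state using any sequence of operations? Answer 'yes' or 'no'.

Answer: no

Derivation:
BFS explored all 166 reachable states.
Reachable set includes: (0,0,0), (0,0,1), (0,0,2), (0,0,3), (0,0,4), (0,0,5), (0,0,6), (0,0,7), (0,0,8), (0,0,9), (0,0,10), (0,1,0) ...
Target (A=1, B=1, C=1) not in reachable set → no.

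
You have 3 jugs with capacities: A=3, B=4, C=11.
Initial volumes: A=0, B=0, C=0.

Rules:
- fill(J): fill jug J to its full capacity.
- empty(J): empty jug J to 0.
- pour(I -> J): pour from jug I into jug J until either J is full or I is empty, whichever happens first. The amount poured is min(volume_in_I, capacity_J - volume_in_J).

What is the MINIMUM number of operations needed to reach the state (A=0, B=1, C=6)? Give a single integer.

BFS from (A=0, B=0, C=0). One shortest path:
  1. fill(A) -> (A=3 B=0 C=0)
  2. fill(B) -> (A=3 B=4 C=0)
  3. pour(A -> C) -> (A=0 B=4 C=3)
  4. pour(B -> A) -> (A=3 B=1 C=3)
  5. pour(A -> C) -> (A=0 B=1 C=6)
Reached target in 5 moves.

Answer: 5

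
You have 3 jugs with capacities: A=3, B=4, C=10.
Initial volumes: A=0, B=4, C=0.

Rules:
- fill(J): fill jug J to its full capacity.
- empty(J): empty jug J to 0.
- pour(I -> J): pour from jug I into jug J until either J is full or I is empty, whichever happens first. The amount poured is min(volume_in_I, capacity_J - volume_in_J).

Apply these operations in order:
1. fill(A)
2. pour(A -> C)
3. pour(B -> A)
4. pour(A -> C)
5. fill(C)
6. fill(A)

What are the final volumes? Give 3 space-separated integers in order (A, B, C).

Answer: 3 1 10

Derivation:
Step 1: fill(A) -> (A=3 B=4 C=0)
Step 2: pour(A -> C) -> (A=0 B=4 C=3)
Step 3: pour(B -> A) -> (A=3 B=1 C=3)
Step 4: pour(A -> C) -> (A=0 B=1 C=6)
Step 5: fill(C) -> (A=0 B=1 C=10)
Step 6: fill(A) -> (A=3 B=1 C=10)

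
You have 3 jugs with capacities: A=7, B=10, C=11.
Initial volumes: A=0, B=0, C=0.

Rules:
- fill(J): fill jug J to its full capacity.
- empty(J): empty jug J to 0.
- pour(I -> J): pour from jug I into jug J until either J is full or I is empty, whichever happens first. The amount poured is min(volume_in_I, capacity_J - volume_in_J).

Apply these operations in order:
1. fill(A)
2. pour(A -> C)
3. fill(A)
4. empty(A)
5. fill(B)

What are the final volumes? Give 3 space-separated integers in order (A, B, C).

Answer: 0 10 7

Derivation:
Step 1: fill(A) -> (A=7 B=0 C=0)
Step 2: pour(A -> C) -> (A=0 B=0 C=7)
Step 3: fill(A) -> (A=7 B=0 C=7)
Step 4: empty(A) -> (A=0 B=0 C=7)
Step 5: fill(B) -> (A=0 B=10 C=7)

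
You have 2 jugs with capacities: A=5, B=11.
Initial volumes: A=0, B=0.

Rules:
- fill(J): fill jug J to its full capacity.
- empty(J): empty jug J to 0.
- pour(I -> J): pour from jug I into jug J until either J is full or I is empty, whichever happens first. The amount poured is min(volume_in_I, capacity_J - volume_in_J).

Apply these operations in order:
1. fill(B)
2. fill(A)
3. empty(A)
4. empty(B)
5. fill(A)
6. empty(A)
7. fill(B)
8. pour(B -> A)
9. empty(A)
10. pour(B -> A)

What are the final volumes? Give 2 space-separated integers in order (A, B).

Answer: 5 1

Derivation:
Step 1: fill(B) -> (A=0 B=11)
Step 2: fill(A) -> (A=5 B=11)
Step 3: empty(A) -> (A=0 B=11)
Step 4: empty(B) -> (A=0 B=0)
Step 5: fill(A) -> (A=5 B=0)
Step 6: empty(A) -> (A=0 B=0)
Step 7: fill(B) -> (A=0 B=11)
Step 8: pour(B -> A) -> (A=5 B=6)
Step 9: empty(A) -> (A=0 B=6)
Step 10: pour(B -> A) -> (A=5 B=1)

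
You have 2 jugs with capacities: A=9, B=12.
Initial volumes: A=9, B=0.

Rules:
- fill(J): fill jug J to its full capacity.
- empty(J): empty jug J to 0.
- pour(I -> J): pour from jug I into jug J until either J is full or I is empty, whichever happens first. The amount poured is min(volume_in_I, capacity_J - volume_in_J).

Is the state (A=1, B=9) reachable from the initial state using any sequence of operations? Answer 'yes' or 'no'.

Answer: no

Derivation:
BFS explored all 14 reachable states.
Reachable set includes: (0,0), (0,3), (0,6), (0,9), (0,12), (3,0), (3,12), (6,0), (6,12), (9,0), (9,3), (9,6) ...
Target (A=1, B=9) not in reachable set → no.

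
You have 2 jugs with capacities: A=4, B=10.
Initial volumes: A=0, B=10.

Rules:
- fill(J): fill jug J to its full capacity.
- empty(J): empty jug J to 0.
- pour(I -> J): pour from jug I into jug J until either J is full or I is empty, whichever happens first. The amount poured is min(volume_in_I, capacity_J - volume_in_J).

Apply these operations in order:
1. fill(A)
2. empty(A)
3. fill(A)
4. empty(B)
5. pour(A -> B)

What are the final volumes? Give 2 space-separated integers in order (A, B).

Answer: 0 4

Derivation:
Step 1: fill(A) -> (A=4 B=10)
Step 2: empty(A) -> (A=0 B=10)
Step 3: fill(A) -> (A=4 B=10)
Step 4: empty(B) -> (A=4 B=0)
Step 5: pour(A -> B) -> (A=0 B=4)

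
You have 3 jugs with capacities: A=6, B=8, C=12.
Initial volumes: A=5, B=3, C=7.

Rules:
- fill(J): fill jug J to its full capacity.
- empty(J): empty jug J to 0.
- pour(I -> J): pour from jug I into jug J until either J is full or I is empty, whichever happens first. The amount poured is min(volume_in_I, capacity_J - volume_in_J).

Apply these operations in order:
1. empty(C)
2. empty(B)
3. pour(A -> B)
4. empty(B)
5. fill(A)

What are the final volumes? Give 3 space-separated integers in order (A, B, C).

Answer: 6 0 0

Derivation:
Step 1: empty(C) -> (A=5 B=3 C=0)
Step 2: empty(B) -> (A=5 B=0 C=0)
Step 3: pour(A -> B) -> (A=0 B=5 C=0)
Step 4: empty(B) -> (A=0 B=0 C=0)
Step 5: fill(A) -> (A=6 B=0 C=0)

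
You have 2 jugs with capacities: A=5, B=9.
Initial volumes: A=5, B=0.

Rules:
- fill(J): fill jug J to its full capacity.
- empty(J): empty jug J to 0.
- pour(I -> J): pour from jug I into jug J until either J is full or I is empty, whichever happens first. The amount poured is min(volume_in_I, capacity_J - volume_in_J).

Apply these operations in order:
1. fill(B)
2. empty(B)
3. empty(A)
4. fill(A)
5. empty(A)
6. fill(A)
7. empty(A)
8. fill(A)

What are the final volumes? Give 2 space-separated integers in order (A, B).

Step 1: fill(B) -> (A=5 B=9)
Step 2: empty(B) -> (A=5 B=0)
Step 3: empty(A) -> (A=0 B=0)
Step 4: fill(A) -> (A=5 B=0)
Step 5: empty(A) -> (A=0 B=0)
Step 6: fill(A) -> (A=5 B=0)
Step 7: empty(A) -> (A=0 B=0)
Step 8: fill(A) -> (A=5 B=0)

Answer: 5 0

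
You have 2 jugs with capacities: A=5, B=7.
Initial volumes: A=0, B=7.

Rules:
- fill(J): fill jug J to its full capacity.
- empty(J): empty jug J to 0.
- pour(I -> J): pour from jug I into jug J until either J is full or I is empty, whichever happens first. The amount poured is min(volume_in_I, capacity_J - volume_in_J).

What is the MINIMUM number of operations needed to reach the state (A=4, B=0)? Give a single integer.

Answer: 7

Derivation:
BFS from (A=0, B=7). One shortest path:
  1. pour(B -> A) -> (A=5 B=2)
  2. empty(A) -> (A=0 B=2)
  3. pour(B -> A) -> (A=2 B=0)
  4. fill(B) -> (A=2 B=7)
  5. pour(B -> A) -> (A=5 B=4)
  6. empty(A) -> (A=0 B=4)
  7. pour(B -> A) -> (A=4 B=0)
Reached target in 7 moves.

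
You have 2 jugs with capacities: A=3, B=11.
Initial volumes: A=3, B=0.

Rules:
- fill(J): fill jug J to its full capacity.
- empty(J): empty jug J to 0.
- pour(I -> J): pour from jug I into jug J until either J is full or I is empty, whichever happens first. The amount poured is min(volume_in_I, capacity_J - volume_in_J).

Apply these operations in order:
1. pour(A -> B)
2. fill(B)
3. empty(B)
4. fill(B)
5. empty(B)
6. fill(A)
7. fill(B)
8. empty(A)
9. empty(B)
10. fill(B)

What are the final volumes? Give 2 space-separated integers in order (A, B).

Step 1: pour(A -> B) -> (A=0 B=3)
Step 2: fill(B) -> (A=0 B=11)
Step 3: empty(B) -> (A=0 B=0)
Step 4: fill(B) -> (A=0 B=11)
Step 5: empty(B) -> (A=0 B=0)
Step 6: fill(A) -> (A=3 B=0)
Step 7: fill(B) -> (A=3 B=11)
Step 8: empty(A) -> (A=0 B=11)
Step 9: empty(B) -> (A=0 B=0)
Step 10: fill(B) -> (A=0 B=11)

Answer: 0 11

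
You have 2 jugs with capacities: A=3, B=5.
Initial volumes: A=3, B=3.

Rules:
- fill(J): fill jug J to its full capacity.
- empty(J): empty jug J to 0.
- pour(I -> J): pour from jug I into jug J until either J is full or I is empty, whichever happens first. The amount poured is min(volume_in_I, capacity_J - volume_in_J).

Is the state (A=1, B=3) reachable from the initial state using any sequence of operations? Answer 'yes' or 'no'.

BFS explored all 16 reachable states.
Reachable set includes: (0,0), (0,1), (0,2), (0,3), (0,4), (0,5), (1,0), (1,5), (2,0), (2,5), (3,0), (3,1) ...
Target (A=1, B=3) not in reachable set → no.

Answer: no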